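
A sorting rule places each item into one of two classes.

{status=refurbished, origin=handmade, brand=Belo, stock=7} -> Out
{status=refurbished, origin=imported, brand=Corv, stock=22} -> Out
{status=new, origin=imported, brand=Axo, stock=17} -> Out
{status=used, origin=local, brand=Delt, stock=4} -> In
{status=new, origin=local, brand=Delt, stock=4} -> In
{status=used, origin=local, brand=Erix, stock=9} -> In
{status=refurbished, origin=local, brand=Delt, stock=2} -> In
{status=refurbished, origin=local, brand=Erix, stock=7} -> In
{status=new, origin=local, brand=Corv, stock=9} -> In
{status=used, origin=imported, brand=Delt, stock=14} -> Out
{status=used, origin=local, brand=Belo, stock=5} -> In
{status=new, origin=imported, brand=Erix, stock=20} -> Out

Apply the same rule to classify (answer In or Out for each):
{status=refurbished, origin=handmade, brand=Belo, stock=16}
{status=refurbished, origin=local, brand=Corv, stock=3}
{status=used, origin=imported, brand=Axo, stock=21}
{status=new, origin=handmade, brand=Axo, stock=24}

Every 'In' example satisfies: origin is local. None of the 'Out' examples do.

Out, In, Out, Out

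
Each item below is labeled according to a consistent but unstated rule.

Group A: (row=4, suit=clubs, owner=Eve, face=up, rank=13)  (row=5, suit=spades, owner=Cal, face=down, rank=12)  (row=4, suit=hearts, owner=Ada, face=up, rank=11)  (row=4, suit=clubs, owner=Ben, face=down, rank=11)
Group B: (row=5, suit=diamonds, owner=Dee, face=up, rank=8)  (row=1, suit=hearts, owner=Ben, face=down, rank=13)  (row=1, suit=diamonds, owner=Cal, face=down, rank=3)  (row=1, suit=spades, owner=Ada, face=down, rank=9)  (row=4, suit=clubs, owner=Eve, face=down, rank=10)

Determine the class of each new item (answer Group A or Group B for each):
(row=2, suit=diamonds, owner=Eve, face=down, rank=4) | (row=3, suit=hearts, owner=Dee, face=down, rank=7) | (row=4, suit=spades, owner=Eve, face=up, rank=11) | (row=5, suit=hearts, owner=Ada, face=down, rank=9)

Group B, Group B, Group A, Group B

The common property of the 'Group A' items is: rank ≥ 11 AND row ≥ 4. No 'Group B' item has it.
(row=2, suit=diamonds, owner=Eve, face=down, rank=4): rank = 4, row = 2 — doesn't qualify, so Group B. (row=3, suit=hearts, owner=Dee, face=down, rank=7): rank = 7, row = 3 — doesn't qualify, so Group B. (row=4, suit=spades, owner=Eve, face=up, rank=11): rank = 11, row = 4 — fits, so Group A. (row=5, suit=hearts, owner=Ada, face=down, rank=9): rank = 9, row = 5 — doesn't qualify, so Group B.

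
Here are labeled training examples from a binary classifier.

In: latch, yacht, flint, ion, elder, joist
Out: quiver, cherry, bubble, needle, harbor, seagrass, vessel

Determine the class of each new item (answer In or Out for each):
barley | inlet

'In' ⟺ odd length.

Out, In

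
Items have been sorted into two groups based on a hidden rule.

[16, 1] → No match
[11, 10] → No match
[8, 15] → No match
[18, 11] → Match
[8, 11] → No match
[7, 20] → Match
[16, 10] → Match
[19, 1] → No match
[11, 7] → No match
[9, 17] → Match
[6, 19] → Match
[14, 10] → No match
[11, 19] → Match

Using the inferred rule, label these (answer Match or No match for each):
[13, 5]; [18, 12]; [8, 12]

The common property of the 'Match' items is: sum ≥ 25. No 'No match' item has it.

No match, Match, No match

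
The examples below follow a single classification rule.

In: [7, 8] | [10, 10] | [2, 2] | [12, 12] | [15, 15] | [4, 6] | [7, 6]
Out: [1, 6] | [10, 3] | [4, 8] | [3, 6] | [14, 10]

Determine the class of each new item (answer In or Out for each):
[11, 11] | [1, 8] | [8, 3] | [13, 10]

One predicate separates the groups cleanly: |first − second| ≤ 2.

In, Out, Out, Out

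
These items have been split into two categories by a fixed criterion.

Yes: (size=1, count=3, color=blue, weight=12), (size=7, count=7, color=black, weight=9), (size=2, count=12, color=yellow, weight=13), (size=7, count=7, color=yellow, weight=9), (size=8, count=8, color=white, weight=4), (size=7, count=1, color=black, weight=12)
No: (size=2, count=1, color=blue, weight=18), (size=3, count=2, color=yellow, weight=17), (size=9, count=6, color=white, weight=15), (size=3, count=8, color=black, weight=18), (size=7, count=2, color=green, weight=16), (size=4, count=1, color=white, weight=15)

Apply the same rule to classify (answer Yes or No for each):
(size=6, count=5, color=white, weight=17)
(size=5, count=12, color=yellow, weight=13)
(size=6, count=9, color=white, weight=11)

No, Yes, Yes

'Yes' ⟺ weight ≤ 13.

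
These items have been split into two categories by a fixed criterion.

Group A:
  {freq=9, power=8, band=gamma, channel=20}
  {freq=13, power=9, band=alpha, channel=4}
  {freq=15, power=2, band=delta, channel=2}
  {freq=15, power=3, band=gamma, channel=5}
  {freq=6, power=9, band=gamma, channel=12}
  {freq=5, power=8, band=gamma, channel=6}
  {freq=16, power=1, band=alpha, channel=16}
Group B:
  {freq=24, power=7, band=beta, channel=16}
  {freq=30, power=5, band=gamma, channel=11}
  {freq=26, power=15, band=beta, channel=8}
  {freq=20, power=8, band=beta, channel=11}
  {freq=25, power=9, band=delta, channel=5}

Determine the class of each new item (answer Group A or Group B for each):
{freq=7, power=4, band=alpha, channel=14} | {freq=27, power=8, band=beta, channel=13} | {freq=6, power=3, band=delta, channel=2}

The simplest hypothesis consistent with all the labels is: freq ≤ 16.

Group A, Group B, Group A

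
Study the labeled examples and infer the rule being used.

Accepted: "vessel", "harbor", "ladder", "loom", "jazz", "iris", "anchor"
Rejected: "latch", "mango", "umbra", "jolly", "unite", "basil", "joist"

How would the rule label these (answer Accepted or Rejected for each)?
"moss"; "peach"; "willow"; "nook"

The simplest hypothesis consistent with all the labels is: even length.
"moss" → length 4 → Accepted. "peach" → length 5 → Rejected. "willow" → length 6 → Accepted. "nook" → length 4 → Accepted.

Accepted, Rejected, Accepted, Accepted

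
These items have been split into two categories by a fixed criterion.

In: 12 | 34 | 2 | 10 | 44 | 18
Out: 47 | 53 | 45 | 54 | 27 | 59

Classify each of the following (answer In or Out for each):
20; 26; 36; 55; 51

In, In, In, Out, Out

One predicate separates the groups cleanly: even AND at most 44.
20: 20 is even, 20 ≤ 44, matches → In.
26: 26 is even, 26 ≤ 44, matches → In.
36: 36 is even, 36 ≤ 44, matches → In.
55: 55 is odd, 55 > 44, does not pass → Out.
51: 51 is odd, 51 > 44, does not pass → Out.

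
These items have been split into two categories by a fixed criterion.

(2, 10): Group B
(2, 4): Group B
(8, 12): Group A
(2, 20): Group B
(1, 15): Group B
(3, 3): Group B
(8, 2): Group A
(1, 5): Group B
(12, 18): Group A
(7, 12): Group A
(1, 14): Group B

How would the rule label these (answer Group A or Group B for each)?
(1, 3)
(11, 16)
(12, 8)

Group B, Group A, Group A

All 'Group A' examples share one property — first ≥ 4 — and every 'Group B' example lacks it.
(1, 3) → first 1 → Group B.
(11, 16) → first 11 → Group A.
(12, 8) → first 12 → Group A.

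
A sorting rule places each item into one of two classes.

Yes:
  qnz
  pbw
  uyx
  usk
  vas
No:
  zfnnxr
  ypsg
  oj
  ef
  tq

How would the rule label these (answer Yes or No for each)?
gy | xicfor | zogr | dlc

No, No, No, Yes

All 'Yes' examples share one property — odd length — and every 'No' example lacks it.
gy: No (length 2).
xicfor: No (length 6).
zogr: No (length 4).
dlc: Yes (length 3).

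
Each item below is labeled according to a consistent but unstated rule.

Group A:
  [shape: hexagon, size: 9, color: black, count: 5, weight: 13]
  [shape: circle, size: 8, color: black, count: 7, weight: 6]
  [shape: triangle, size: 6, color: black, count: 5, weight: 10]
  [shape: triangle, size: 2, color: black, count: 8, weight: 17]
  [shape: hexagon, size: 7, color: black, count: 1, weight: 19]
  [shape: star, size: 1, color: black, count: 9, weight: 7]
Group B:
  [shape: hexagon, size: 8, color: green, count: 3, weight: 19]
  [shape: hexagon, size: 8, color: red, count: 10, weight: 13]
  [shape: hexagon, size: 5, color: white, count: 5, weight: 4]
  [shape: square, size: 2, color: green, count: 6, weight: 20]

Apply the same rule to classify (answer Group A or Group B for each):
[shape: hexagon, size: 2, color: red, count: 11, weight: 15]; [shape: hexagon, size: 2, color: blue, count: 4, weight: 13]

The rule appears to be: color is black.

Group B, Group B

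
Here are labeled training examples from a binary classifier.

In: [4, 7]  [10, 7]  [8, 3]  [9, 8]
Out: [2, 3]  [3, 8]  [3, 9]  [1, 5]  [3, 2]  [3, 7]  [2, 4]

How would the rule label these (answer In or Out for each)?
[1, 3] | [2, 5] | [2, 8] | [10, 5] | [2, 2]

Out, Out, Out, In, Out

One predicate separates the groups cleanly: first ≥ 4.
[1, 3]: first 1 — does not satisfy this, so Out.
[2, 5]: first 2 — does not satisfy this, so Out.
[2, 8]: first 2 — does not satisfy this, so Out.
[10, 5]: first 10 — matches, so In.
[2, 2]: first 2 — does not satisfy this, so Out.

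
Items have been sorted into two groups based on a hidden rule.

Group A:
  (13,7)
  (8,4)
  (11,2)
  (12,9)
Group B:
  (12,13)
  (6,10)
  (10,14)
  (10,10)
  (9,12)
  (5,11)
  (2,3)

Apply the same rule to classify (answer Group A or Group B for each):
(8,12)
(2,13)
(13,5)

Group B, Group B, Group A

All 'Group A' examples share one property — first > second — and every 'Group B' example lacks it.
(8,12): 8 < 12 — doesn't match, so Group B. (2,13): 2 < 13 — doesn't match, so Group B. (13,5): 13 > 5 — meets the rule, so Group A.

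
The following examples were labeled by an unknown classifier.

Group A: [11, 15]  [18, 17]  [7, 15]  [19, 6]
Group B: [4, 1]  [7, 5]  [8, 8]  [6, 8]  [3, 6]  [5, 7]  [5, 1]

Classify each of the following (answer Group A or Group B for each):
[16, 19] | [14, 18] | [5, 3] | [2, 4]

All 'Group A' examples share one property — sum ≥ 22 — and every 'Group B' example lacks it.
[16, 19] → 16+19 = 35 → Group A.
[14, 18] → 14+18 = 32 → Group A.
[5, 3] → 5+3 = 8 → Group B.
[2, 4] → 2+4 = 6 → Group B.

Group A, Group A, Group B, Group B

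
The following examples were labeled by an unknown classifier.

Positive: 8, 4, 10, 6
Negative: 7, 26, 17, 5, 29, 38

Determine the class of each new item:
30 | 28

The rule appears to be: even AND at most 10.
Negative: 30, since 30 is even, 30 > 10. Negative: 28, since 28 is even, 28 > 10.

Negative, Negative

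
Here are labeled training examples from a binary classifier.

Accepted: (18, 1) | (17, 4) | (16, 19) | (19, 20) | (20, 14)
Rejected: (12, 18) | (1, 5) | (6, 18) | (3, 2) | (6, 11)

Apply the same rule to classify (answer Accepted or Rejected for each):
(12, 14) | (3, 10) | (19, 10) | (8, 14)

Rejected, Rejected, Accepted, Rejected

The common property of the 'Accepted' items is: first ≥ 14. No 'Rejected' item has it.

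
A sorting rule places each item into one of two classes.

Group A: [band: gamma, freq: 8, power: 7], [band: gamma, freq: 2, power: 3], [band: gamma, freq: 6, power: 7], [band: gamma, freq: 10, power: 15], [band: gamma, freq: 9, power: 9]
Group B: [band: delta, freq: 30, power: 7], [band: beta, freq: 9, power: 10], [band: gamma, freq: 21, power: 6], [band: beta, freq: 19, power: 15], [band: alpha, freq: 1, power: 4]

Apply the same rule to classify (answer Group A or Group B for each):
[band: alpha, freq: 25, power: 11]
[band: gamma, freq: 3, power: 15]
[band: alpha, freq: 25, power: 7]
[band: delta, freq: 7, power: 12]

One predicate separates the groups cleanly: band is gamma AND freq ≤ 10.

Group B, Group A, Group B, Group B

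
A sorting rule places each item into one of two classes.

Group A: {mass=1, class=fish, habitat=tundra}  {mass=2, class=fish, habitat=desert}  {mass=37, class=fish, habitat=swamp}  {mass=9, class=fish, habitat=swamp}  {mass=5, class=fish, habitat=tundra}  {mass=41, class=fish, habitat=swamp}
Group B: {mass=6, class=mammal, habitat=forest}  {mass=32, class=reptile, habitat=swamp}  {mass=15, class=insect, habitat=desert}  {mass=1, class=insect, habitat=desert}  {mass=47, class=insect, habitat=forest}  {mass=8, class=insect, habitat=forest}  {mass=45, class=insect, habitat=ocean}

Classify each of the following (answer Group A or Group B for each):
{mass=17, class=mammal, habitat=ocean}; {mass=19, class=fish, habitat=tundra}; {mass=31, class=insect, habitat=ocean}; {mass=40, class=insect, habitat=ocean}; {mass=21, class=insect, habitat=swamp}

Group B, Group A, Group B, Group B, Group B

A rule that fits every label: class is fish — true of each 'Group A' example, false of each 'Group B' one.
{mass=17, class=mammal, habitat=ocean}: class is mammal, does not pass → Group B.
{mass=19, class=fish, habitat=tundra}: class is fish, passes → Group A.
{mass=31, class=insect, habitat=ocean}: class is insect, does not pass → Group B.
{mass=40, class=insect, habitat=ocean}: class is insect, does not pass → Group B.
{mass=21, class=insect, habitat=swamp}: class is insect, does not pass → Group B.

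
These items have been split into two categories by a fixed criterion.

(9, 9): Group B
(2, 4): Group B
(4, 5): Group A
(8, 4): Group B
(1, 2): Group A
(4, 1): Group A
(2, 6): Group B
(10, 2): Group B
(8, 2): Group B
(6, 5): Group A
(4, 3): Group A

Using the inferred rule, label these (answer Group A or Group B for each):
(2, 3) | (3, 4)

Group A, Group A

Comparing the two groups points to one rule — sum is odd.
(2, 3): 2+3 = 5 — matches, so Group A.
(3, 4): 3+4 = 7 — matches, so Group A.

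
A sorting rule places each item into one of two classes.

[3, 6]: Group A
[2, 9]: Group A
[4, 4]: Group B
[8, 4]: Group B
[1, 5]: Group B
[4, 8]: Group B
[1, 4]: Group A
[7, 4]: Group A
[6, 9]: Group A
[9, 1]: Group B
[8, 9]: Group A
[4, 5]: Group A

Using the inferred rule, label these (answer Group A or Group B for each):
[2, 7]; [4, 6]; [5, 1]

Group A, Group B, Group B

The common property of the 'Group A' items is: sum is odd. No 'Group B' item has it.
[2, 7]: 2+7 = 9 — satisfies this, so Group A. [4, 6]: 4+6 = 10 — doesn't qualify, so Group B. [5, 1]: 5+1 = 6 — doesn't qualify, so Group B.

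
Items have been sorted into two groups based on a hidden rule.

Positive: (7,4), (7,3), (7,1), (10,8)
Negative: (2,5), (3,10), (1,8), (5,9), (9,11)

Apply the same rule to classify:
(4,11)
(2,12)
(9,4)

Negative, Negative, Positive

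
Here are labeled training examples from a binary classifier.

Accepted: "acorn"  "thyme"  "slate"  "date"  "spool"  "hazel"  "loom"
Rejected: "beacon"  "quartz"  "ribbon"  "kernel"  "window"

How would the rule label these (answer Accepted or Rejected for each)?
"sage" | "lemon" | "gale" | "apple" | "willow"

Accepted, Accepted, Accepted, Accepted, Rejected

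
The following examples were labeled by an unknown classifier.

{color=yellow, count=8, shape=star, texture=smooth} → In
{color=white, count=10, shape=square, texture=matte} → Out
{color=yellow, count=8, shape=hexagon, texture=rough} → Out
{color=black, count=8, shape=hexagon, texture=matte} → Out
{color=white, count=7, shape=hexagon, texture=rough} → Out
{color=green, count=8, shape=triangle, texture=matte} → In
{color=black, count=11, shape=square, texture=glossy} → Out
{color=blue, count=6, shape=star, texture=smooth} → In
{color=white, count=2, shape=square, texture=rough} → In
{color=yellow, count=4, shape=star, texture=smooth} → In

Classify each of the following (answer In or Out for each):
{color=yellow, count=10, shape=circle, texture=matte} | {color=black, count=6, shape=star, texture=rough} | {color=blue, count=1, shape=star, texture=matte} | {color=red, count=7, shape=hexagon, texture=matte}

Out, In, In, Out

All 'In' examples share one property — shape is not hexagon AND count ≤ 8 — and every 'Out' example lacks it.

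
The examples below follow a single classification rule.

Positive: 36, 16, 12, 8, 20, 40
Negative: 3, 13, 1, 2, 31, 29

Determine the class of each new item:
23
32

Negative, Positive

A rule that fits every label: multiple of 4 — true of each 'Positive' example, false of each 'Negative' one.
23: 23 = 4·5 + 3, does not pass → Negative.
32: 32 = 4·8, matches → Positive.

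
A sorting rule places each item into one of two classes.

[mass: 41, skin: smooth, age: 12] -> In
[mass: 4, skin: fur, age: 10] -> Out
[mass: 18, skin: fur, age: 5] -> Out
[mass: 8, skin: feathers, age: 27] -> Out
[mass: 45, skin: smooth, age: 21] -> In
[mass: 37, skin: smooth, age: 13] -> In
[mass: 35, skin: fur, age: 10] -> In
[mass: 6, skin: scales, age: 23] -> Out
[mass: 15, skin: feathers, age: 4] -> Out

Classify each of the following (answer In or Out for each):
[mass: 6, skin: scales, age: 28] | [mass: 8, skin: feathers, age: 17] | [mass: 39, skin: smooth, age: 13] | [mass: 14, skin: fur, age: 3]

Out, Out, In, Out

The common property of the 'In' items is: mass ≥ 35. No 'Out' item has it.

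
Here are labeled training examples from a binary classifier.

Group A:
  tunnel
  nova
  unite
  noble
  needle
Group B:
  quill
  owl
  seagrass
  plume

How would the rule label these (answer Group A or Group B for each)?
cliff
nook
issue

Group B, Group A, Group B

'Group A' ⟺ contains 'n'.
Group B: cliff, since no 'n'. Group A: nook, since has 'n'. Group B: issue, since no 'n'.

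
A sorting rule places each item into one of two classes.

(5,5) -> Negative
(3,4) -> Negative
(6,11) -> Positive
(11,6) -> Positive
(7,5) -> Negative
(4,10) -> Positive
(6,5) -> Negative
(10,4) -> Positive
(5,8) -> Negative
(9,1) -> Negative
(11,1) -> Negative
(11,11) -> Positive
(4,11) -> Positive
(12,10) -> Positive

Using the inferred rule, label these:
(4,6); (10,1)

Negative, Negative

The simplest hypothesis consistent with all the labels is: sum ≥ 14.
(4,6): 4+6 = 10, does not pass → Negative.
(10,1): 10+1 = 11, does not pass → Negative.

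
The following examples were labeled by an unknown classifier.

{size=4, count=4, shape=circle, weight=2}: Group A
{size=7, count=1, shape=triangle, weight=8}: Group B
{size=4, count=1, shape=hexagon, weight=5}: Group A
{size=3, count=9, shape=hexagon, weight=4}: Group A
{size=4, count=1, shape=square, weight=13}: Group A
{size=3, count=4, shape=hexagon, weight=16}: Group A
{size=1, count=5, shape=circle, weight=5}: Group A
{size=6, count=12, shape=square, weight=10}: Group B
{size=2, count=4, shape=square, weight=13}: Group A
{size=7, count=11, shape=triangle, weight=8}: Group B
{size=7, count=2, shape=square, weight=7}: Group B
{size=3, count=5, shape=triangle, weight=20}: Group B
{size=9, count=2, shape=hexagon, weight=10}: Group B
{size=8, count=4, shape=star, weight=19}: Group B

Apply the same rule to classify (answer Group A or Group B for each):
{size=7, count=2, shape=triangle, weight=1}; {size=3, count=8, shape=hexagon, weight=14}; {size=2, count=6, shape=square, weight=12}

Group B, Group A, Group A

The distinguishing property — weight ≤ 16 AND size ≤ 4 — holds for all the 'Group A' cases and none of the 'Group B' cases.
{size=7, count=2, shape=triangle, weight=1}: weight = 1, size = 7, does not satisfy this → Group B. {size=3, count=8, shape=hexagon, weight=14}: weight = 14, size = 3, matches → Group A. {size=2, count=6, shape=square, weight=12}: weight = 12, size = 2, matches → Group A.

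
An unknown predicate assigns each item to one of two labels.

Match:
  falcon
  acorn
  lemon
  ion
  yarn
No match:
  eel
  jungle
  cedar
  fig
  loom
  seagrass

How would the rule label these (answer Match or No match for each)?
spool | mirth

One predicate separates the groups cleanly: ends with 'n'.
spool → ends with 'l' → No match. mirth → ends with 'h' → No match.

No match, No match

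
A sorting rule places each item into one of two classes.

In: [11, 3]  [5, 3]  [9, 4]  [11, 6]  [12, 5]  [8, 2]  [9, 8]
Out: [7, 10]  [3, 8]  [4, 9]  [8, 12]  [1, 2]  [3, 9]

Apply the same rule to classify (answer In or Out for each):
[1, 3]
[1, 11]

Out, Out

The simplest hypothesis consistent with all the labels is: first > second.
[1, 3]: Out (1 < 3).
[1, 11]: Out (1 < 11).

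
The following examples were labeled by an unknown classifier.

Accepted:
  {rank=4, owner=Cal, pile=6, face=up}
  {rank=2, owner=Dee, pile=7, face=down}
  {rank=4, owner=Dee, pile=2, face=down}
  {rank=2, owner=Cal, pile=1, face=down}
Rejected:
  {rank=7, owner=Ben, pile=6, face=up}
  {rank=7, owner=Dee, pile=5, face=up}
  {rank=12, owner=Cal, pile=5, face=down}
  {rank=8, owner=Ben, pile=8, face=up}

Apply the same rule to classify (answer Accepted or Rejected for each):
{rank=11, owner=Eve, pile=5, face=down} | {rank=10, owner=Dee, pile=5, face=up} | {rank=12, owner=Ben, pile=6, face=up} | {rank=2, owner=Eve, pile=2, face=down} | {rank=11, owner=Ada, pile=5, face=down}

Every 'Accepted' example satisfies: rank ≤ 4. None of the 'Rejected' examples do.
{rank=11, owner=Eve, pile=5, face=down}: rank = 11, doesn't qualify → Rejected.
{rank=10, owner=Dee, pile=5, face=up}: rank = 10, doesn't qualify → Rejected.
{rank=12, owner=Ben, pile=6, face=up}: rank = 12, doesn't qualify → Rejected.
{rank=2, owner=Eve, pile=2, face=down}: rank = 2, passes → Accepted.
{rank=11, owner=Ada, pile=5, face=down}: rank = 11, doesn't qualify → Rejected.

Rejected, Rejected, Rejected, Accepted, Rejected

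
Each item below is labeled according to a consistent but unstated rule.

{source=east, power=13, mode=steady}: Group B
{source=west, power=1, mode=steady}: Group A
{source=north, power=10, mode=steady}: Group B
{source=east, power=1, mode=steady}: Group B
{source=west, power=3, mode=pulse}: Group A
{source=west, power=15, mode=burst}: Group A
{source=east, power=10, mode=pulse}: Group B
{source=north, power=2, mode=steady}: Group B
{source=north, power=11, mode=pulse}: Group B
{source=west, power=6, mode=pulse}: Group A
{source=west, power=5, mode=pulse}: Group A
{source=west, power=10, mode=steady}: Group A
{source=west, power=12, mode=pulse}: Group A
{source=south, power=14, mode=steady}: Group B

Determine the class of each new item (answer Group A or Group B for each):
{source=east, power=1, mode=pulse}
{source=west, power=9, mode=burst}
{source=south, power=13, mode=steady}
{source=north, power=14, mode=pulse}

Checking candidate rules against both groups, what survives is: source is west.

Group B, Group A, Group B, Group B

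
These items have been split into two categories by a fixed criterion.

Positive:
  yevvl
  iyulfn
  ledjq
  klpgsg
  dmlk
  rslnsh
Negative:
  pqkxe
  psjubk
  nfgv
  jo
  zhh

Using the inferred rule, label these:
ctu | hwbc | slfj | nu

The distinguishing property — contains 'l' — holds for all the 'Positive' cases and none of the 'Negative' cases.
ctu: no 'l' — fails this test, so Negative. hwbc: no 'l' — fails this test, so Negative. slfj: has 'l' — satisfies this, so Positive. nu: no 'l' — fails this test, so Negative.

Negative, Negative, Positive, Negative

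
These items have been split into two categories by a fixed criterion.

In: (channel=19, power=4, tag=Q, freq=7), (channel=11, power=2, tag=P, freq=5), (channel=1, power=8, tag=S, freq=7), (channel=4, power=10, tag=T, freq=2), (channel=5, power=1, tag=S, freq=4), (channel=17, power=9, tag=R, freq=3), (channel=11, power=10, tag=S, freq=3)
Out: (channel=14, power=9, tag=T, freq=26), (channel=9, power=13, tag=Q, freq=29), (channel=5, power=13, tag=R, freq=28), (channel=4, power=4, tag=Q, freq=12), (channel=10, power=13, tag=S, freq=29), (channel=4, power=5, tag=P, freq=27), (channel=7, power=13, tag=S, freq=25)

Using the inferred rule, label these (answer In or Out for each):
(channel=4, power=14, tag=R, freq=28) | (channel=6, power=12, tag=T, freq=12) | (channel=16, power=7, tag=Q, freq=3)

Out, Out, In

Every 'In' example satisfies: freq ≤ 7. None of the 'Out' examples do.
(channel=4, power=14, tag=R, freq=28): freq = 28, fails the rule → Out. (channel=6, power=12, tag=T, freq=12): freq = 12, fails the rule → Out. (channel=16, power=7, tag=Q, freq=3): freq = 3, fits → In.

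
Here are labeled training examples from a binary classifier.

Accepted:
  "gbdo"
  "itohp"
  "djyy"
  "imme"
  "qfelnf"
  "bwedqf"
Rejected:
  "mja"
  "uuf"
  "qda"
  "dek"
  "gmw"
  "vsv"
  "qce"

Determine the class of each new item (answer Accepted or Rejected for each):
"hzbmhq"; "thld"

'Accepted' ⟺ length ≥ 4.
Accepted: "hzbmhq", since length 6.
Accepted: "thld", since length 4.

Accepted, Accepted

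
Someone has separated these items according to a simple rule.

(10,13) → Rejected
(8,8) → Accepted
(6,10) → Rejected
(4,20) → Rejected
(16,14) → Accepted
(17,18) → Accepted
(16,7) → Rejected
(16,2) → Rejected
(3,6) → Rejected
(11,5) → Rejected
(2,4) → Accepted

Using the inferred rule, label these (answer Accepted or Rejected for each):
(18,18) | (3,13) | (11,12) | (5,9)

Accepted, Rejected, Accepted, Rejected

The common property of the 'Accepted' items is: |first − second| ≤ 2. No 'Rejected' item has it.
(18,18): |18−18| = 0, qualifies → Accepted. (3,13): |3−13| = 10, does not pass → Rejected. (11,12): |11−12| = 1, qualifies → Accepted. (5,9): |5−9| = 4, does not pass → Rejected.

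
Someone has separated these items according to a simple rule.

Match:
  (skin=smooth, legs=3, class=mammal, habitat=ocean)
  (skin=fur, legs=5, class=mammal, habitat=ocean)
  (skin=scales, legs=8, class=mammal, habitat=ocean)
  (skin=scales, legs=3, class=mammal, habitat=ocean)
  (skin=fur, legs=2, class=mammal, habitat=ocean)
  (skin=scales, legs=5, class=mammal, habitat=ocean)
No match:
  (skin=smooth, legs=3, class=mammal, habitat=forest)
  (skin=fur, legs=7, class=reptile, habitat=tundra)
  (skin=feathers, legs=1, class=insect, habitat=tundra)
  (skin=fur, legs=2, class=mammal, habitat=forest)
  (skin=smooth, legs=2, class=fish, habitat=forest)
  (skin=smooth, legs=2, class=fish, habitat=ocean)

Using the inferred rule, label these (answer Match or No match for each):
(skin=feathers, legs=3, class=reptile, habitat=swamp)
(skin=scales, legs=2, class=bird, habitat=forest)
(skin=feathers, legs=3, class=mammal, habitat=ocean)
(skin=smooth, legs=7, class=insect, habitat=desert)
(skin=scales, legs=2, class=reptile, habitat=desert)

No match, No match, Match, No match, No match

The classifier is using: class is mammal AND habitat is ocean.
No match: (skin=feathers, legs=3, class=reptile, habitat=swamp), since class is reptile, habitat is swamp.
No match: (skin=scales, legs=2, class=bird, habitat=forest), since class is bird, habitat is forest.
Match: (skin=feathers, legs=3, class=mammal, habitat=ocean), since class is mammal, habitat is ocean.
No match: (skin=smooth, legs=7, class=insect, habitat=desert), since class is insect, habitat is desert.
No match: (skin=scales, legs=2, class=reptile, habitat=desert), since class is reptile, habitat is desert.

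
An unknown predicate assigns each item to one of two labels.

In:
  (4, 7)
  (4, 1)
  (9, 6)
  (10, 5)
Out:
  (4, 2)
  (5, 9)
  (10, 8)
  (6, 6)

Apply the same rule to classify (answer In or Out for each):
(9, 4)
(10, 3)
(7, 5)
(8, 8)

In, In, Out, Out

The rule appears to be: sum is odd.
In: (9, 4), since 9+4 = 13. In: (10, 3), since 10+3 = 13. Out: (7, 5), since 7+5 = 12. Out: (8, 8), since 8+8 = 16.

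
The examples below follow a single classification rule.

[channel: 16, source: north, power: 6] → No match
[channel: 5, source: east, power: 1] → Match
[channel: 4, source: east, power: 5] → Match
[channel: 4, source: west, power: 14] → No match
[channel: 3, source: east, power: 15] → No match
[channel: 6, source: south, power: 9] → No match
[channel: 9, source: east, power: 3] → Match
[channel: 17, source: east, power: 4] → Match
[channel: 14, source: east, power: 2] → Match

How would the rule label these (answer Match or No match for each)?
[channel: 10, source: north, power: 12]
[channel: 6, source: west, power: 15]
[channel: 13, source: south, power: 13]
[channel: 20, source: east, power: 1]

No match, No match, No match, Match

A rule that fits every label: power ≤ 5 — true of each 'Match' example, false of each 'No match' one.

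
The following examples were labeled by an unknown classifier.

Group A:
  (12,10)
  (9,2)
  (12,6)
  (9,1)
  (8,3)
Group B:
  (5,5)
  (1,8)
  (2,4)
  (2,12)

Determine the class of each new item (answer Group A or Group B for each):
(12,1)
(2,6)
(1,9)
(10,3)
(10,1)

The classifier is using: first > second.
(12,1) — 12 > 1, hence Group A.
(2,6) — 2 < 6, hence Group B.
(1,9) — 1 < 9, hence Group B.
(10,3) — 10 > 3, hence Group A.
(10,1) — 10 > 1, hence Group A.

Group A, Group B, Group B, Group A, Group A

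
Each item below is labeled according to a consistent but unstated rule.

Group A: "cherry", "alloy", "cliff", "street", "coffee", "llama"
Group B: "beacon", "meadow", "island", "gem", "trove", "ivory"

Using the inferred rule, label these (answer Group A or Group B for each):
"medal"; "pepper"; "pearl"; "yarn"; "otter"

Group B, Group A, Group B, Group B, Group A

Every 'Group A' example satisfies: has a double letter. None of the 'Group B' examples do.
"medal" → no doubled letter → Group B. "pepper" → 'pp' doubled → Group A. "pearl" → no doubled letter → Group B. "yarn" → no doubled letter → Group B. "otter" → 'tt' doubled → Group A.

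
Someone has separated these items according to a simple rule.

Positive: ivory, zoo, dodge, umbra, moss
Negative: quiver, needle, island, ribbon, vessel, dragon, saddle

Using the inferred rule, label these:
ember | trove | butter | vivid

The classifier is using: length ≤ 5.
ember: length 5, checks out → Positive.
trove: length 5, checks out → Positive.
butter: length 6, does not pass → Negative.
vivid: length 5, checks out → Positive.

Positive, Positive, Negative, Positive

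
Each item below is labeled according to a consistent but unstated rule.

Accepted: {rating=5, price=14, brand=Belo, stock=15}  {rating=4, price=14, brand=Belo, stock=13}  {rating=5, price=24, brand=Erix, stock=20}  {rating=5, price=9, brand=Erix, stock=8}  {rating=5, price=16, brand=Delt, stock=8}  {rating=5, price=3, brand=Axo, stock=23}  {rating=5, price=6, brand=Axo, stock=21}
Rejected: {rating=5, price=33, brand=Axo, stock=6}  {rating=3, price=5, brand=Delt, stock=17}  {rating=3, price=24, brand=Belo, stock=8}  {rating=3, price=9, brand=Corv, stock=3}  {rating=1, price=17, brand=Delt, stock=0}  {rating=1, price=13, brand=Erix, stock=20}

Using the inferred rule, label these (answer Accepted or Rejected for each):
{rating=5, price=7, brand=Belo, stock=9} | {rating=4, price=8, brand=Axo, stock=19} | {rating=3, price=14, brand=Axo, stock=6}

One predicate separates the groups cleanly: rating ≥ 4 AND stock ≥ 8.

Accepted, Accepted, Rejected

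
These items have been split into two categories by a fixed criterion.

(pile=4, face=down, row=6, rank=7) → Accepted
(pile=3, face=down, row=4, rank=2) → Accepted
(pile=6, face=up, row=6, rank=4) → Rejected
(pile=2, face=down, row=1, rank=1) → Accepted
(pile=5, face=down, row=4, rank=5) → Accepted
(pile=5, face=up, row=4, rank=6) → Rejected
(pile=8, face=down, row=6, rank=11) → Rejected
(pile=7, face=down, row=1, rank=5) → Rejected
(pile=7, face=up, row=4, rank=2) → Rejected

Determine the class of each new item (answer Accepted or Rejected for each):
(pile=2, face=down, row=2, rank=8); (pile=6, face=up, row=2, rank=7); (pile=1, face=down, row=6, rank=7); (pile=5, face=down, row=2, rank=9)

The pattern is that an item is 'Accepted' exactly when: face is down AND pile ≤ 5.

Accepted, Rejected, Accepted, Accepted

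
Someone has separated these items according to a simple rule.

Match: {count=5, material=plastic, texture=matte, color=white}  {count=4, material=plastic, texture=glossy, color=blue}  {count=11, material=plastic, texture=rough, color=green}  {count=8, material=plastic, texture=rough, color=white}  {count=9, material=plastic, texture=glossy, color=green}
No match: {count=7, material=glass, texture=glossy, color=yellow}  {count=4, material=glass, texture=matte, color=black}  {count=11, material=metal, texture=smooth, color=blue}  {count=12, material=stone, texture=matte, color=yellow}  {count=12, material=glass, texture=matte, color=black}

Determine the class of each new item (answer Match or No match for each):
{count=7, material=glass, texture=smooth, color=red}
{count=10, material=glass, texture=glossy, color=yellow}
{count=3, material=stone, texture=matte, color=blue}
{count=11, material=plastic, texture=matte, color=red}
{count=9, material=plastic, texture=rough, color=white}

A rule that fits every label: material is plastic — true of each 'Match' example, false of each 'No match' one.

No match, No match, No match, Match, Match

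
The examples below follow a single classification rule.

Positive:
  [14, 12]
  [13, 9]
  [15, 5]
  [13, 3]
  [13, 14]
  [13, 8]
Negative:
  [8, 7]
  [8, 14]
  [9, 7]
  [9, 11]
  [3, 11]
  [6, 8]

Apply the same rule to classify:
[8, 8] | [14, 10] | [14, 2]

One predicate separates the groups cleanly: first ≥ 11.
[8, 8]: Negative (first 8).
[14, 10]: Positive (first 14).
[14, 2]: Positive (first 14).

Negative, Positive, Positive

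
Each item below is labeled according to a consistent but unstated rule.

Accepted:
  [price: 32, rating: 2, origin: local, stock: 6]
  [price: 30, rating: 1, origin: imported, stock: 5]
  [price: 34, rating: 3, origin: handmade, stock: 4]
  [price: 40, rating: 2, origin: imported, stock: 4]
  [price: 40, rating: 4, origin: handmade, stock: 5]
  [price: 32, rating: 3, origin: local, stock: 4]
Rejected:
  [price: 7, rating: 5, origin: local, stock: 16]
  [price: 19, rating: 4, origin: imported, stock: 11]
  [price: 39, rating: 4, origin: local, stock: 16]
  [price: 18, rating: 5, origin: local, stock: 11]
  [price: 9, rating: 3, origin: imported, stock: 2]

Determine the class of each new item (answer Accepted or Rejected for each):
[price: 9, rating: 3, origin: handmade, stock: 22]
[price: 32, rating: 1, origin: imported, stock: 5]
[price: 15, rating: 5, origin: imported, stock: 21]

Rejected, Accepted, Rejected

The distinguishing property — stock ≥ 4 AND stock ≤ 6 — holds for all the 'Accepted' cases and none of the 'Rejected' cases.
[price: 9, rating: 3, origin: handmade, stock: 22] — stock = 22, hence Rejected. [price: 32, rating: 1, origin: imported, stock: 5] — stock = 5, hence Accepted. [price: 15, rating: 5, origin: imported, stock: 21] — stock = 21, hence Rejected.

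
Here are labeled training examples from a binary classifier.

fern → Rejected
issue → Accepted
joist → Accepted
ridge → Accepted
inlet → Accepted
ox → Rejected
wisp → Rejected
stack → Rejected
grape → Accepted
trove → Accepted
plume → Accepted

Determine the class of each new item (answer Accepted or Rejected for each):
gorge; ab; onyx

Accepted, Rejected, Rejected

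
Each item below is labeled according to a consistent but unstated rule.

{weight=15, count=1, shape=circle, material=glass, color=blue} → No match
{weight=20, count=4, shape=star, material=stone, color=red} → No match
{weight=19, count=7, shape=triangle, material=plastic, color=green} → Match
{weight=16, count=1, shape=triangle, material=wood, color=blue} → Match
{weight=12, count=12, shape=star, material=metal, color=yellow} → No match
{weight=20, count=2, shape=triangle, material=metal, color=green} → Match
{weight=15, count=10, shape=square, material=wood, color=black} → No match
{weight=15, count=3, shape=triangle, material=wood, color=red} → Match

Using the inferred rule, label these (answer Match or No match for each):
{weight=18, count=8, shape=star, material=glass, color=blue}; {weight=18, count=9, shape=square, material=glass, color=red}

No match, No match

The simplest hypothesis consistent with all the labels is: shape is triangle.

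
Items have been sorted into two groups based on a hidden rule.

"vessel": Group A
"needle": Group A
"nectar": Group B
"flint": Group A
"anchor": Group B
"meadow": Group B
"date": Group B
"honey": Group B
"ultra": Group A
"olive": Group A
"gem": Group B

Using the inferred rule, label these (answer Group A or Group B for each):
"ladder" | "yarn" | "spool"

All 'Group A' examples share one property — contains 'l' — and every 'Group B' example lacks it.
"ladder": Group A (has 'l').
"yarn": Group B (no 'l').
"spool": Group A (has 'l').

Group A, Group B, Group A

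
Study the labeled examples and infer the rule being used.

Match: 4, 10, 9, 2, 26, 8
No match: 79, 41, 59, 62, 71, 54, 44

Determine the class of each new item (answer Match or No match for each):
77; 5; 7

No match, Match, Match

The classifier is using: at most 26.
77 → 77 > 26 → No match. 5 → 5 ≤ 26 → Match. 7 → 7 ≤ 26 → Match.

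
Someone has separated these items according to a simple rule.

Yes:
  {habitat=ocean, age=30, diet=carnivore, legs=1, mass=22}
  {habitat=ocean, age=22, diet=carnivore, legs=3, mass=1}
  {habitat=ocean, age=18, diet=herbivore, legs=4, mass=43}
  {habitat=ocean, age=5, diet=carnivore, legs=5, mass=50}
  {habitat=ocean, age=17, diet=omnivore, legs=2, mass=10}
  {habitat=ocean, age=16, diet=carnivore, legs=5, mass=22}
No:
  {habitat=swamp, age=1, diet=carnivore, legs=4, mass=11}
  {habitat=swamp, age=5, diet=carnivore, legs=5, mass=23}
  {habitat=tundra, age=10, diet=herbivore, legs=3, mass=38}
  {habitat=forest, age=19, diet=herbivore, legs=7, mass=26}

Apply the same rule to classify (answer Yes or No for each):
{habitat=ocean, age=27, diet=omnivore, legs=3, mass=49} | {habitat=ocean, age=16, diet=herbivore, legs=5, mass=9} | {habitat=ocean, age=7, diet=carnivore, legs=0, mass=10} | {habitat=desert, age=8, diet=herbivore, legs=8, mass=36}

The distinguishing property — habitat is ocean — holds for all the 'Yes' cases and none of the 'No' cases.
{habitat=ocean, age=27, diet=omnivore, legs=3, mass=49}: habitat is ocean — qualifies, so Yes.
{habitat=ocean, age=16, diet=herbivore, legs=5, mass=9}: habitat is ocean — qualifies, so Yes.
{habitat=ocean, age=7, diet=carnivore, legs=0, mass=10}: habitat is ocean — qualifies, so Yes.
{habitat=desert, age=8, diet=herbivore, legs=8, mass=36}: habitat is desert — lacks this property, so No.

Yes, Yes, Yes, No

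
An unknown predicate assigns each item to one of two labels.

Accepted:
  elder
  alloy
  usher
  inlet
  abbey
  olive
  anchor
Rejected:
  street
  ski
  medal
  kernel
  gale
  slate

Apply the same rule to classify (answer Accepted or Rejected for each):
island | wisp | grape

Comparing the two groups points to one rule — starts with a vowel.
Accepted: island, since starts with 'i'. Rejected: wisp, since starts with 'w'. Rejected: grape, since starts with 'g'.

Accepted, Rejected, Rejected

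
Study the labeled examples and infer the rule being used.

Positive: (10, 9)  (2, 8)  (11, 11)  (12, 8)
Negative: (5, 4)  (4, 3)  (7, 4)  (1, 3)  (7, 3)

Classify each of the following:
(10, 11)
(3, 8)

Positive, Positive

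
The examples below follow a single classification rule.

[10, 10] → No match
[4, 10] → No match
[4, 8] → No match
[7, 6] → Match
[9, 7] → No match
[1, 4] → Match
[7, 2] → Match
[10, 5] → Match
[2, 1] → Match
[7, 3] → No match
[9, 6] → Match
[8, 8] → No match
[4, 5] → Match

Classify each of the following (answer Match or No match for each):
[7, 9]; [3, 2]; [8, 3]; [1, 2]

No match, Match, Match, Match

The distinguishing property — sum is odd — holds for all the 'Match' cases and none of the 'No match' cases.
[7, 9]: 7+9 = 16, fails this test → No match.
[3, 2]: 3+2 = 5, has this property → Match.
[8, 3]: 8+3 = 11, has this property → Match.
[1, 2]: 1+2 = 3, has this property → Match.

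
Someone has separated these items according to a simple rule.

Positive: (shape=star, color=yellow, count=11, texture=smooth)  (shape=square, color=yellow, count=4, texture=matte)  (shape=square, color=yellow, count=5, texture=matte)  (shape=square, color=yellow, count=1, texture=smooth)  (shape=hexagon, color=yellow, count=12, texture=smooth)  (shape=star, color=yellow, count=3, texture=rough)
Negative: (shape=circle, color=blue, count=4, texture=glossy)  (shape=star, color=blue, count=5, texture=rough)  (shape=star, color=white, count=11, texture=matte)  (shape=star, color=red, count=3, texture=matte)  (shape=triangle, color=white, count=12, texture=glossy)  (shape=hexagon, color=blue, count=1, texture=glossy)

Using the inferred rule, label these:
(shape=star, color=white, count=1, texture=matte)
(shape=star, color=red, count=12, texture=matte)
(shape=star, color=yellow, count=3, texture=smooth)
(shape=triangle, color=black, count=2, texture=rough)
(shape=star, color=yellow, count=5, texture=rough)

Negative, Negative, Positive, Negative, Positive

The simplest hypothesis consistent with all the labels is: color is yellow.
(shape=star, color=white, count=1, texture=matte) — color is white, hence Negative.
(shape=star, color=red, count=12, texture=matte) — color is red, hence Negative.
(shape=star, color=yellow, count=3, texture=smooth) — color is yellow, hence Positive.
(shape=triangle, color=black, count=2, texture=rough) — color is black, hence Negative.
(shape=star, color=yellow, count=5, texture=rough) — color is yellow, hence Positive.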